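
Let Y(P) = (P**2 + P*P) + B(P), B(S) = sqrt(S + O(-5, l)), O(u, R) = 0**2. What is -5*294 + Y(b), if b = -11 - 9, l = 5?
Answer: -670 + 2*I*sqrt(5) ≈ -670.0 + 4.4721*I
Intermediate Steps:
O(u, R) = 0
B(S) = sqrt(S) (B(S) = sqrt(S + 0) = sqrt(S))
b = -20
Y(P) = sqrt(P) + 2*P**2 (Y(P) = (P**2 + P*P) + sqrt(P) = (P**2 + P**2) + sqrt(P) = 2*P**2 + sqrt(P) = sqrt(P) + 2*P**2)
-5*294 + Y(b) = -5*294 + (sqrt(-20) + 2*(-20)**2) = -1470 + (2*I*sqrt(5) + 2*400) = -1470 + (2*I*sqrt(5) + 800) = -1470 + (800 + 2*I*sqrt(5)) = -670 + 2*I*sqrt(5)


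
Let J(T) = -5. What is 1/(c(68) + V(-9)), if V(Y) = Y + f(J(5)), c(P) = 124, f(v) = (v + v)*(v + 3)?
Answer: 1/135 ≈ 0.0074074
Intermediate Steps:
f(v) = 2*v*(3 + v) (f(v) = (2*v)*(3 + v) = 2*v*(3 + v))
V(Y) = 20 + Y (V(Y) = Y + 2*(-5)*(3 - 5) = Y + 2*(-5)*(-2) = Y + 20 = 20 + Y)
1/(c(68) + V(-9)) = 1/(124 + (20 - 9)) = 1/(124 + 11) = 1/135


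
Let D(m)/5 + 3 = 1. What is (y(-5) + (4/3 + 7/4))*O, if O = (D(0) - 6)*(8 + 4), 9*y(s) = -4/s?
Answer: -9136/15 ≈ -609.07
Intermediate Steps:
y(s) = -4/(9*s) (y(s) = (-4/s)/9 = -4/(9*s))
D(m) = -10 (D(m) = -15 + 5*1 = -15 + 5 = -10)
O = -192 (O = (-10 - 6)*(8 + 4) = -16*12 = -192)
(y(-5) + (4/3 + 7/4))*O = (-4/9/(-5) + (4/3 + 7/4))*(-192) = (-4/9*(-1/5) + (4*(1/3) + 7*(1/4)))*(-192) = (4/45 + (4/3 + 7/4))*(-192) = (4/45 + 37/12)*(-192) = (571/180)*(-192) = -9136/15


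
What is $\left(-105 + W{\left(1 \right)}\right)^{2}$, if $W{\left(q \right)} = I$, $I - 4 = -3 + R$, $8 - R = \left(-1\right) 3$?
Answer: $8649$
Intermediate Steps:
$R = 11$ ($R = 8 - \left(-1\right) 3 = 8 - -3 = 8 + 3 = 11$)
$I = 12$ ($I = 4 + \left(-3 + 11\right) = 4 + 8 = 12$)
$W{\left(q \right)} = 12$
$\left(-105 + W{\left(1 \right)}\right)^{2} = \left(-105 + 12\right)^{2} = \left(-93\right)^{2} = 8649$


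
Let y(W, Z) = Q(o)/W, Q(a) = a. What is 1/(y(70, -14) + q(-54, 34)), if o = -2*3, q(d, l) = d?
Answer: -35/1893 ≈ -0.018489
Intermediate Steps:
o = -6
y(W, Z) = -6/W
1/(y(70, -14) + q(-54, 34)) = 1/(-6/70 - 54) = 1/(-6*1/70 - 54) = 1/(-3/35 - 54) = 1/(-1893/35) = -35/1893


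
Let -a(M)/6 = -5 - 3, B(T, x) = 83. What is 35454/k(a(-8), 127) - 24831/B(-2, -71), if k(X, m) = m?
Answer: -210855/10541 ≈ -20.003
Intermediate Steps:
a(M) = 48 (a(M) = -6*(-5 - 3) = -6*(-8) = 48)
35454/k(a(-8), 127) - 24831/B(-2, -71) = 35454/127 - 24831/83 = -210855/10541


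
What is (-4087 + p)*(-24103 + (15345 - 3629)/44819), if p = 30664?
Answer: -28710087055857/44819 ≈ -6.4058e+8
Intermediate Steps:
(-4087 + p)*(-24103 + (15345 - 3629)/44819) = (-4087 + 30664)*(-24103 + (15345 - 3629)/44819) = 26577*(-24103 + 11716*(1/44819)) = 26577*(-24103 + 11716/44819) = 26577*(-1080260641/44819) = -28710087055857/44819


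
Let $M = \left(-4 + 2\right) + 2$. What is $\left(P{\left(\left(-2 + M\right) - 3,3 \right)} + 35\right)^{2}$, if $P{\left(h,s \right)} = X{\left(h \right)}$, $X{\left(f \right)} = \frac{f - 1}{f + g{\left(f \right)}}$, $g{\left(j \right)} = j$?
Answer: $\frac{31684}{25} \approx 1267.4$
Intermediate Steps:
$M = 0$ ($M = -2 + 2 = 0$)
$X{\left(f \right)} = \frac{-1 + f}{2 f}$ ($X{\left(f \right)} = \frac{f - 1}{f + f} = \frac{-1 + f}{2 f}$)
$P{\left(h,s \right)} = \frac{-1 + h}{2 h}$
$\left(P{\left(\left(-2 + M\right) - 3,3 \right)} + 35\right)^{2} = \left(\frac{-1 + \left(\left(-2 + 0\right) - 3\right)}{2 \left(\left(-2 + 0\right) - 3\right)} + 35\right)^{2} = \left(\frac{-1 - 5}{2 \left(-2 - 3\right)} + 35\right)^{2} = \left(\frac{-1 - 5}{2 \left(-5\right)} + 35\right)^{2} = \left(\frac{1}{2} \left(- \frac{1}{5}\right) \left(-6\right) + 35\right)^{2} = \left(\frac{3}{5} + 35\right)^{2} = \left(\frac{178}{5}\right)^{2} = \frac{31684}{25}$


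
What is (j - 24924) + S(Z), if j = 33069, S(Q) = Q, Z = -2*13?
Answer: 8119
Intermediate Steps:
Z = -26
(j - 24924) + S(Z) = (33069 - 24924) - 26 = 8145 - 26 = 8119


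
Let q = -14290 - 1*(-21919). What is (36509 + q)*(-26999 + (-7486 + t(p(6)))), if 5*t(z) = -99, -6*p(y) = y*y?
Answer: -7614864312/5 ≈ -1.5230e+9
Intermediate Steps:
p(y) = -y²/6 (p(y) = -y*y/6 = -y²/6)
t(z) = -99/5 (t(z) = (⅕)*(-99) = -99/5)
q = 7629 (q = -14290 + 21919 = 7629)
(36509 + q)*(-26999 + (-7486 + t(p(6)))) = (36509 + 7629)*(-26999 + (-7486 - 99/5)) = 44138*(-26999 - 37529/5) = 44138*(-172524/5) = -7614864312/5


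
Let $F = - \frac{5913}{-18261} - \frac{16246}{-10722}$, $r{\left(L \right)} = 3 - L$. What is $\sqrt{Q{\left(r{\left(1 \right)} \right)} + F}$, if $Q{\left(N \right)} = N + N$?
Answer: $\frac{2 \sqrt{172716858156945}}{10877469} \approx 2.4164$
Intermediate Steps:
$Q{\left(N \right)} = 2 N$
$F = \frac{20003744}{10877469}$ ($F = \left(-5913\right) \left(- \frac{1}{18261}\right) - - \frac{8123}{5361} = \frac{657}{2029} + \frac{8123}{5361} = \frac{20003744}{10877469} \approx 1.839$)
$\sqrt{Q{\left(r{\left(1 \right)} \right)} + F} = \sqrt{2 \left(3 - 1\right) + \frac{20003744}{10877469}} = \sqrt{2 \cdot 2 + \frac{20003744}{10877469}} = \sqrt{4 + \frac{20003744}{10877469}} = \sqrt{\frac{63513620}{10877469}} = \frac{2 \sqrt{172716858156945}}{10877469}$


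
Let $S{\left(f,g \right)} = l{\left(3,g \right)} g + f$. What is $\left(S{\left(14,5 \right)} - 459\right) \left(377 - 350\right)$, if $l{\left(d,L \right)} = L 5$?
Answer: $-8640$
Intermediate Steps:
$l{\left(d,L \right)} = 5 L$
$S{\left(f,g \right)} = f + 5 g^{2}$ ($S{\left(f,g \right)} = 5 g g + f = 5 g^{2} + f = f + 5 g^{2}$)
$\left(S{\left(14,5 \right)} - 459\right) \left(377 - 350\right) = \left(\left(14 + 5 \cdot 5^{2}\right) - 459\right) \left(377 - 350\right) = \left(\left(14 + 5 \cdot 25\right) - 459\right) 27 = \left(\left(14 + 125\right) - 459\right) 27 = \left(139 - 459\right) 27 = \left(-320\right) 27 = -8640$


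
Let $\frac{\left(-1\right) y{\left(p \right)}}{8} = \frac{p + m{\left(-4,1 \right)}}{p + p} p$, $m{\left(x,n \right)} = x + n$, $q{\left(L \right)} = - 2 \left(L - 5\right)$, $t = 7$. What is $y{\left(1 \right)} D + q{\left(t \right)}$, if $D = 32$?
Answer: $252$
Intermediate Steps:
$q{\left(L \right)} = 10 - 2 L$ ($q{\left(L \right)} = - 2 \left(-5 + L\right) = 10 - 2 L$)
$m{\left(x,n \right)} = n + x$
$y{\left(p \right)} = 12 - 4 p$ ($y{\left(p \right)} = - 8 \frac{p + \left(1 - 4\right)}{p + p} p = - 8 \frac{p - 3}{2 p} p = - 8 \left(-3 + p\right) \frac{1}{2 p} p = - 8 \frac{-3 + p}{2 p} p = - 8 \left(- \frac{3}{2} + \frac{p}{2}\right) = 12 - 4 p$)
$y{\left(1 \right)} D + q{\left(t \right)} = \left(12 - 4\right) 32 + \left(10 - 14\right) = 8 \cdot 32 - 4 = 256 - 4 = 252$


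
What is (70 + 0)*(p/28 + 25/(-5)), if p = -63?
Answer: -1015/2 ≈ -507.50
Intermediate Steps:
(70 + 0)*(p/28 + 25/(-5)) = (70 + 0)*(-63/28 + 25/(-5)) = 70*(-63*1/28 + 25*(-⅕)) = 70*(-9/4 - 5) = 70*(-29/4) = -1015/2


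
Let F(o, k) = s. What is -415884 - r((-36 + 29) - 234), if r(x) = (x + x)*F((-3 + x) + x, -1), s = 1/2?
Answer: -415643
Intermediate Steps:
s = ½ ≈ 0.50000
F(o, k) = ½
r(x) = x (r(x) = (x + x)*(½) = (2*x)*(½) = x)
-415884 - r((-36 + 29) - 234) = -415884 - ((-36 + 29) - 234) = -415884 - (-7 - 234) = -415884 - 1*(-241) = -415884 + 241 = -415643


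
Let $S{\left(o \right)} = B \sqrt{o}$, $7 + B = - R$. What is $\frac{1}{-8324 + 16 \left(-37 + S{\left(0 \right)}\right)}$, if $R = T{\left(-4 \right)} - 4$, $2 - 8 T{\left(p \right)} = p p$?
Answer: $- \frac{1}{8916} \approx -0.00011216$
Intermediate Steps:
$T{\left(p \right)} = \frac{1}{4} - \frac{p^{2}}{8}$ ($T{\left(p \right)} = \frac{1}{4} - \frac{p p}{8} = \frac{1}{4} - \frac{p^{2}}{8}$)
$R = - \frac{23}{4}$ ($R = \left(\frac{1}{4} - \frac{\left(-4\right)^{2}}{8}\right) - 4 = \left(\frac{1}{4} - 2\right) - 4 = - \frac{7}{4} - 4 = - \frac{23}{4} \approx -5.75$)
$B = - \frac{5}{4}$ ($B = -7 - - \frac{23}{4} = -7 + \frac{23}{4} = - \frac{5}{4} \approx -1.25$)
$S{\left(o \right)} = - \frac{5 \sqrt{o}}{4}$
$\frac{1}{-8324 + 16 \left(-37 + S{\left(0 \right)}\right)} = \frac{1}{-8324 + 16 \left(-37 - \frac{5 \sqrt{0}}{4}\right)} = \frac{1}{-8324 + 16 \left(-37 - 0\right)} = \frac{1}{-8324 + 16 \left(-37 + 0\right)} = \frac{1}{-8324 + 16 \left(-37\right)} = \frac{1}{-8324 - 592} = \frac{1}{-8916} = - \frac{1}{8916}$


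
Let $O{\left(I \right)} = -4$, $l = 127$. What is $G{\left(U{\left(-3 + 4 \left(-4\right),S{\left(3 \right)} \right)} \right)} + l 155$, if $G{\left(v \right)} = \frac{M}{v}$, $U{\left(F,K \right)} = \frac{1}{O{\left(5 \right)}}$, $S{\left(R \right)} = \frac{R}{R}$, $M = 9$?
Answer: $19649$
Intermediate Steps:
$S{\left(R \right)} = 1$
$U{\left(F,K \right)} = - \frac{1}{4}$ ($U{\left(F,K \right)} = \frac{1}{-4} = - \frac{1}{4}$)
$G{\left(v \right)} = \frac{9}{v}$
$G{\left(U{\left(-3 + 4 \left(-4\right),S{\left(3 \right)} \right)} \right)} + l 155 = \frac{9}{- \frac{1}{4}} + 127 \cdot 155 = 9 \left(-4\right) + 19685 = -36 + 19685 = 19649$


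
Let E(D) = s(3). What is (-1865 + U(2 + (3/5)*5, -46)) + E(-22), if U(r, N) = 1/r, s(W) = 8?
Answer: -9284/5 ≈ -1856.8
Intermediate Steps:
E(D) = 8
(-1865 + U(2 + (3/5)*5, -46)) + E(-22) = (-1865 + 1/(2 + (3/5)*5)) + 8 = (-1865 + 1/(2 + (3*(⅕))*5)) + 8 = (-1865 + 1/(2 + (⅗)*5)) + 8 = (-1865 + 1/(2 + 3)) + 8 = (-1865 + 1/5) + 8 = (-1865 + ⅕) + 8 = -9324/5 + 8 = -9284/5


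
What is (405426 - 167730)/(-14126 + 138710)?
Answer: 9904/5191 ≈ 1.9079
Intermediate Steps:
(405426 - 167730)/(-14126 + 138710) = 237696/124584 = 237696*(1/124584) = 9904/5191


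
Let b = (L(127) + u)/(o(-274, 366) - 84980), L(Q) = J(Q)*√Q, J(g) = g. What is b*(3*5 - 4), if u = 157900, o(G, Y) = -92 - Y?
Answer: -868450/42719 - 1397*√127/85438 ≈ -20.514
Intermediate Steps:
L(Q) = Q^(3/2) (L(Q) = Q*√Q = Q^(3/2))
b = -78950/42719 - 127*√127/85438 (b = (127^(3/2) + 157900)/((-92 - 1*366) - 84980) = (127*√127 + 157900)/((-92 - 366) - 84980) = (157900 + 127*√127)/(-458 - 84980) = (157900 + 127*√127)/(-85438) = (157900 + 127*√127)*(-1/85438) = -78950/42719 - 127*√127/85438 ≈ -1.8649)
b*(3*5 - 4) = (-78950/42719 - 127*√127/85438)*(3*5 - 4) = (-78950/42719 - 127*√127/85438)*(15 - 4) = (-78950/42719 - 127*√127/85438)*11 = -868450/42719 - 1397*√127/85438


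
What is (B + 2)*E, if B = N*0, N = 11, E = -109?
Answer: -218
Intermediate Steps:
B = 0 (B = 11*0 = 0)
(B + 2)*E = (0 + 2)*(-109) = 2*(-109) = -218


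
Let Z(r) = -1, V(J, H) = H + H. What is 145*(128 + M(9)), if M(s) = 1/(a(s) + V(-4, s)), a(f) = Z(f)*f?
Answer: 167185/9 ≈ 18576.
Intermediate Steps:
V(J, H) = 2*H
a(f) = -f
M(s) = 1/s (M(s) = 1/(-s + 2*s) = 1/s)
145*(128 + M(9)) = 145*(128 + 1/9) = 145*(1153/9) = 167185/9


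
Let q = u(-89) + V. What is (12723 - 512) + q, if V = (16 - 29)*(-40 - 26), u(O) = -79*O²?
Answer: -612690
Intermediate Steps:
V = 858 (V = -13*(-66) = 858)
q = -624901 (q = -79*(-89)² + 858 = -79*7921 + 858 = -625759 + 858 = -624901)
(12723 - 512) + q = (12723 - 512) - 624901 = 12211 - 624901 = -612690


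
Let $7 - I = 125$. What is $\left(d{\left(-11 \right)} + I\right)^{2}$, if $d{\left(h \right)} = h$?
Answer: $16641$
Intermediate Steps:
$I = -118$ ($I = 7 - 125 = -118$)
$\left(d{\left(-11 \right)} + I\right)^{2} = \left(-11 - 118\right)^{2} = \left(-129\right)^{2} = 16641$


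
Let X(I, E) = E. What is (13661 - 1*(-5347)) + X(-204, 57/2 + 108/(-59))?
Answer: 2246091/118 ≈ 19035.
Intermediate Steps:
(13661 - 1*(-5347)) + X(-204, 57/2 + 108/(-59)) = (13661 - 1*(-5347)) + (57/2 + 108/(-59)) = (13661 + 5347) + (57*(½) + 108*(-1/59)) = 19008 + (57/2 - 108/59) = 19008 + 3147/118 = 2246091/118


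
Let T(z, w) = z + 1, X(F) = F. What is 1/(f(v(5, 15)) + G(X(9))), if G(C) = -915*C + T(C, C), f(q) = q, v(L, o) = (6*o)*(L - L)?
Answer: -1/8225 ≈ -0.00012158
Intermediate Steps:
T(z, w) = 1 + z
v(L, o) = 0 (v(L, o) = (6*o)*0 = 0)
G(C) = 1 - 914*C (G(C) = -915*C + (1 + C) = 1 - 914*C)
1/(f(v(5, 15)) + G(X(9))) = 1/(0 + (1 - 914*9)) = 1/(0 + (1 - 8226)) = 1/(0 - 8225) = 1/(-8225) = -1/8225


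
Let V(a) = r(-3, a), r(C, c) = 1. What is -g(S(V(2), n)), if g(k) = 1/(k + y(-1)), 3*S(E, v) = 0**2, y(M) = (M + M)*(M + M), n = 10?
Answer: -1/4 ≈ -0.25000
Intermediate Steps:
V(a) = 1
y(M) = 4*M**2 (y(M) = (2*M)*(2*M) = 4*M**2)
S(E, v) = 0 (S(E, v) = (1/3)*0**2 = (1/3)*0 = 0)
g(k) = 1/(4 + k) (g(k) = 1/(k + 4*(-1)**2) = 1/(k + 4*1) = 1/(k + 4) = 1/(4 + k))
-g(S(V(2), n)) = -1/(4 + 0) = -1/4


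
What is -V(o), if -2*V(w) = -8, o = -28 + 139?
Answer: -4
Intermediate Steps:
o = 111
V(w) = 4 (V(w) = -½*(-8) = 4)
-V(o) = -1*4 = -4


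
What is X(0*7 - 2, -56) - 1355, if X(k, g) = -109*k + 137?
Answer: -1000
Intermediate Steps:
X(k, g) = 137 - 109*k
X(0*7 - 2, -56) - 1355 = (137 - 109*(0*7 - 2)) - 1355 = (137 - 109*(0 - 2)) - 1355 = (137 - 109*(-2)) - 1355 = (137 + 218) - 1355 = 355 - 1355 = -1000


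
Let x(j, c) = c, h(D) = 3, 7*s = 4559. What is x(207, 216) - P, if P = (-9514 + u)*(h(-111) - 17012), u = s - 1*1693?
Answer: -1256793498/7 ≈ -1.7954e+8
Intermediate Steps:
s = 4559/7 (s = (1/7)*4559 = 4559/7 ≈ 651.29)
u = -7292/7 (u = 4559/7 - 1*1693 = 4559/7 - 1693 = -7292/7 ≈ -1041.7)
P = 1256795010/7 (P = (-9514 - 7292/7)*(3 - 17012) = -73890/7*(-17009) = 1256795010/7 ≈ 1.7954e+8)
x(207, 216) - P = 216 - 1*1256795010/7 = 216 - 1256795010/7 = -1256793498/7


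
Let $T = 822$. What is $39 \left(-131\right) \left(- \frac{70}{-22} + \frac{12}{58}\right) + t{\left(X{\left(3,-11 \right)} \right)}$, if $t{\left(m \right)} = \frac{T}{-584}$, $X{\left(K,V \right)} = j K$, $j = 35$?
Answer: $- \frac{1612797177}{93148} \approx -17314.0$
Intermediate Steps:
$X{\left(K,V \right)} = 35 K$
$t{\left(m \right)} = - \frac{411}{292}$ ($t{\left(m \right)} = \frac{822}{-584} = 822 \left(- \frac{1}{584}\right) = - \frac{411}{292}$)
$39 \left(-131\right) \left(- \frac{70}{-22} + \frac{12}{58}\right) + t{\left(X{\left(3,-11 \right)} \right)} = 39 \left(-131\right) \left(- \frac{70}{-22} + \frac{12}{58}\right) - \frac{411}{292} = - 5109 \left(\left(-70\right) \left(- \frac{1}{22}\right) + 12 \cdot \frac{1}{58}\right) - \frac{411}{292} = - 5109 \left(\frac{35}{11} + \frac{6}{29}\right) - \frac{411}{292} = \left(-5109\right) \frac{1081}{319} - \frac{411}{292} = - \frac{5522829}{319} - \frac{411}{292} = - \frac{1612797177}{93148}$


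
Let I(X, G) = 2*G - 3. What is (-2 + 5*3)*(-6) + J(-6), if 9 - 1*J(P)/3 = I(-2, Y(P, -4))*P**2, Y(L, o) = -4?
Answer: 1137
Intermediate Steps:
I(X, G) = -3 + 2*G
J(P) = 27 + 33*P**2 (J(P) = 27 - 3*(-3 + 2*(-4))*P**2 = 27 - 3*(-3 - 8)*P**2 = 27 - (-33)*P**2 = 27 + 33*P**2)
(-2 + 5*3)*(-6) + J(-6) = (-2 + 5*3)*(-6) + (27 + 33*(-6)**2) = (-2 + 15)*(-6) + (27 + 33*36) = 13*(-6) + (27 + 1188) = -78 + 1215 = 1137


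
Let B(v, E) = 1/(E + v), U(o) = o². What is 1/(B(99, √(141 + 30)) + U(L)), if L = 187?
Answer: 336751569/11775869078293 + 3*√19/11775869078293 ≈ 2.8597e-5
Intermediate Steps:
1/(B(99, √(141 + 30)) + U(L)) = 1/(1/(√(141 + 30) + 99) + 187²) = 1/(1/(√171 + 99) + 34969) = 1/(1/(3*√19 + 99) + 34969) = 1/(1/(99 + 3*√19) + 34969) = 1/(34969 + 1/(99 + 3*√19))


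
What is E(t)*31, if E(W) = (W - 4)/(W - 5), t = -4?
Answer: 248/9 ≈ 27.556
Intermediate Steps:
E(W) = (-4 + W)/(-5 + W)
E(t)*31 = ((-4 - 4)/(-5 - 4))*31 = (-8/(-9))*31 = -⅑*(-8)*31 = (8/9)*31 = 248/9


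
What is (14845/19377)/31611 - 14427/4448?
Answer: -8836851577609/2724517191456 ≈ -3.2435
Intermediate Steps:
(14845/19377)/31611 - 14427/4448 = (14845*(1/19377))*(1/31611) - 14427*1/4448 = (14845/19377)*(1/31611) - 14427/4448 = 14845/612526347 - 14427/4448 = -8836851577609/2724517191456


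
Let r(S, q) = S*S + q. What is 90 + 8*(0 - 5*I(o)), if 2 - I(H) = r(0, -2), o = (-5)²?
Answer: -70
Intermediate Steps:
o = 25
r(S, q) = q + S² (r(S, q) = S² + q = q + S²)
I(H) = 4 (I(H) = 2 - (-2 + 0²) = 2 - (-2 + 0) = 2 - 1*(-2) = 2 + 2 = 4)
90 + 8*(0 - 5*I(o)) = 90 + 8*(0 - 5*4) = 90 + 8*(0 - 20) = 90 + 8*(-20) = 90 - 160 = -70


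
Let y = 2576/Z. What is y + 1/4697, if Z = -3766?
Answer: -863979/1263493 ≈ -0.68380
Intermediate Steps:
y = -184/269 (y = 2576/(-3766) = 2576*(-1/3766) = -184/269 ≈ -0.68402)
y + 1/4697 = -184/269 + 1/4697 = -863979/1263493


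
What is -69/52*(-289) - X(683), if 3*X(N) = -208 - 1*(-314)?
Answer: 54311/156 ≈ 348.15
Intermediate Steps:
X(N) = 106/3 (X(N) = (-208 - 1*(-314))/3 = (-208 + 314)/3 = (1/3)*106 = 106/3)
-69/52*(-289) - X(683) = -69/52*(-289) - 1*106/3 = -69*1/52*(-289) - 106/3 = -69/52*(-289) - 106/3 = 19941/52 - 106/3 = 54311/156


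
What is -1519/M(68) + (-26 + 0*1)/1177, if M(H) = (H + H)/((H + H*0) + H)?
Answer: -1787889/1177 ≈ -1519.0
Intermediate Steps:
M(H) = 1 (M(H) = (2*H)/((H + 0) + H) = (2*H)/(H + H) = (2*H)/((2*H)) = (2*H)*(1/(2*H)) = 1)
-1519/M(68) + (-26 + 0*1)/1177 = -1519/1 + (-26 + 0*1)/1177 = -1519*1 + (-26 + 0)*(1/1177) = -1519 - 26*1/1177 = -1519 - 26/1177 = -1787889/1177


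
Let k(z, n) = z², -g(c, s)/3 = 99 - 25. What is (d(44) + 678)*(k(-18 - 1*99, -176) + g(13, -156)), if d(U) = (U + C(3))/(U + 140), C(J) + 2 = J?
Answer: 1680641199/184 ≈ 9.1339e+6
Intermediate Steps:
g(c, s) = -222 (g(c, s) = -3*(99 - 25) = -3*74 = -222)
C(J) = -2 + J
d(U) = (1 + U)/(140 + U) (d(U) = (U + (-2 + 3))/(U + 140) = (U + 1)/(140 + U) = (1 + U)/(140 + U))
(d(44) + 678)*(k(-18 - 1*99, -176) + g(13, -156)) = ((1 + 44)/(140 + 44) + 678)*((-18 - 1*99)² - 222) = (45/184 + 678)*((-18 - 99)² - 222) = ((1/184)*45 + 678)*((-117)² - 222) = (45/184 + 678)*(13689 - 222) = (124797/184)*13467 = 1680641199/184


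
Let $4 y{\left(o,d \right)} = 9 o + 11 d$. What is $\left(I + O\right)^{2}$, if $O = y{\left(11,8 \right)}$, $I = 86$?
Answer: $\frac{281961}{16} \approx 17623.0$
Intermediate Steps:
$y{\left(o,d \right)} = \frac{9 o}{4} + \frac{11 d}{4}$ ($y{\left(o,d \right)} = \frac{9 o + 11 d}{4} = \frac{9 o}{4} + \frac{11 d}{4}$)
$O = \frac{187}{4}$ ($O = \frac{9}{4} \cdot 11 + \frac{11}{4} \cdot 8 = \frac{99}{4} + 22 = \frac{187}{4} \approx 46.75$)
$\left(I + O\right)^{2} = \left(86 + \frac{187}{4}\right)^{2} = \left(\frac{531}{4}\right)^{2} = \frac{281961}{16}$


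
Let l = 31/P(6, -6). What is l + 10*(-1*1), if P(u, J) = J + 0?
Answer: -91/6 ≈ -15.167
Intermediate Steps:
P(u, J) = J
l = -31/6 (l = 31/(-6) = 31*(-⅙) = -31/6 ≈ -5.1667)
l + 10*(-1*1) = -31/6 + 10*(-1*1) = -31/6 + 10*(-1) = -31/6 - 10 = -91/6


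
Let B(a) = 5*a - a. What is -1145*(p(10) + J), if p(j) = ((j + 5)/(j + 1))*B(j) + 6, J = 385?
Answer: -5611645/11 ≈ -5.1015e+5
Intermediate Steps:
B(a) = 4*a
p(j) = 6 + 4*j*(5 + j)/(1 + j) (p(j) = ((j + 5)/(j + 1))*(4*j) + 6 = ((5 + j)/(1 + j))*(4*j) + 6 = 4*j*(5 + j)/(1 + j) + 6 = 6 + 4*j*(5 + j)/(1 + j))
-1145*(p(10) + J) = -1145*(2*(3 + 2*10² + 13*10)/(1 + 10) + 385) = -1145*(2*(3 + 2*100 + 130)/11 + 385) = -1145*(2*(1/11)*(3 + 200 + 130) + 385) = -1145*(2*(1/11)*333 + 385) = -1145*(666/11 + 385) = -1145*4901/11 = -5611645/11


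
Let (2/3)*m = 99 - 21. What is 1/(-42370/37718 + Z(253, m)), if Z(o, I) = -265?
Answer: -18859/5018820 ≈ -0.0037577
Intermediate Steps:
m = 117 (m = 3*(99 - 21)/2 = (3/2)*78 = 117)
1/(-42370/37718 + Z(253, m)) = 1/(-42370/37718 - 265) = 1/(-42370*1/37718 - 265) = 1/(-21185/18859 - 265) = 1/(-5018820/18859) = -18859/5018820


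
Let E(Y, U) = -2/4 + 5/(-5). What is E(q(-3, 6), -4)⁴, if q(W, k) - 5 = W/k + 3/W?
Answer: 81/16 ≈ 5.0625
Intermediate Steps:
q(W, k) = 5 + 3/W + W/k (q(W, k) = 5 + (W/k + 3/W) = 5 + (3/W + W/k) = 5 + 3/W + W/k)
E(Y, U) = -3/2 (E(Y, U) = -2*¼ + 5*(-⅕) = -½ - 1 = -3/2)
E(q(-3, 6), -4)⁴ = (-3/2)⁴ = 81/16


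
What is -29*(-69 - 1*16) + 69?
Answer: 2534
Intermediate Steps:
-29*(-69 - 1*16) + 69 = -29*(-69 - 16) + 69 = -29*(-85) + 69 = 2465 + 69 = 2534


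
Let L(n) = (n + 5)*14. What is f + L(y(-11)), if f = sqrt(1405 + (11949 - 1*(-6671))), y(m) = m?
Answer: -84 + 15*sqrt(89) ≈ 57.510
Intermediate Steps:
L(n) = 70 + 14*n (L(n) = (5 + n)*14 = 70 + 14*n)
f = 15*sqrt(89) (f = sqrt(1405 + (11949 + 6671)) = sqrt(1405 + 18620) = sqrt(20025) = 15*sqrt(89) ≈ 141.51)
f + L(y(-11)) = 15*sqrt(89) + (70 + 14*(-11)) = 15*sqrt(89) + (70 - 154) = 15*sqrt(89) - 84 = -84 + 15*sqrt(89)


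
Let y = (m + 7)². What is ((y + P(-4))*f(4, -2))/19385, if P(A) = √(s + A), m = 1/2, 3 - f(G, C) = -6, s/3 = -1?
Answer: 405/15508 + 9*I*√7/19385 ≈ 0.026116 + 0.0012284*I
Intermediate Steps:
s = -3 (s = 3*(-1) = -3)
f(G, C) = 9 (f(G, C) = 3 - 1*(-6) = 3 + 6 = 9)
m = ½ ≈ 0.50000
P(A) = √(-3 + A)
y = 225/4 (y = (½ + 7)² = (15/2)² = 225/4 ≈ 56.250)
((y + P(-4))*f(4, -2))/19385 = ((225/4 + √(-3 - 4))*9)/19385 = ((225/4 + √(-7))*9)*(1/19385) = ((225/4 + I*√7)*9)*(1/19385) = (2025/4 + 9*I*√7)*(1/19385) = 405/15508 + 9*I*√7/19385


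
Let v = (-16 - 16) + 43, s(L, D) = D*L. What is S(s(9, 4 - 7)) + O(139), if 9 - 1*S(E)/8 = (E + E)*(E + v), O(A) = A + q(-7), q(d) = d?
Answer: -6708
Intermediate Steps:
v = 11 (v = -32 + 43 = 11)
O(A) = -7 + A (O(A) = A - 7 = -7 + A)
S(E) = 72 - 16*E*(11 + E) (S(E) = 72 - 8*(E + E)*(E + 11) = 72 - 8*2*E*(11 + E) = 72 - 16*E*(11 + E))
S(s(9, 4 - 7)) + O(139) = (72 - 176*(4 - 7)*9 - 16*81*(4 - 7)²) + (-7 + 139) = (72 - (-528)*9 - 16*(-3*9)²) + 132 = (72 - 176*(-27) - 16*(-27)²) + 132 = (72 + 4752 - 16*729) + 132 = (72 + 4752 - 11664) + 132 = -6840 + 132 = -6708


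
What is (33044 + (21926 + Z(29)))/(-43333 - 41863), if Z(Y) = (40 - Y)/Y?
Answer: -1594141/2470684 ≈ -0.64522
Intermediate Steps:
Z(Y) = (40 - Y)/Y
(33044 + (21926 + Z(29)))/(-43333 - 41863) = (33044 + (21926 + (40 - 1*29)/29))/(-43333 - 41863) = (33044 + (21926 + (40 - 29)/29))/(-85196) = (33044 + (21926 + (1/29)*11))*(-1/85196) = (33044 + (21926 + 11/29))*(-1/85196) = (33044 + 635865/29)*(-1/85196) = (1594141/29)*(-1/85196) = -1594141/2470684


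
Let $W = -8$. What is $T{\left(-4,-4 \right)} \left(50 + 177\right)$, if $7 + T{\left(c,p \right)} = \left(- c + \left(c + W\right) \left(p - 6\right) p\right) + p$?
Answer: $-110549$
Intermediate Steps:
$T{\left(c,p \right)} = -7 + p - c + p \left(-8 + c\right) \left(-6 + p\right)$ ($T{\left(c,p \right)} = -7 - \left(c - p - \left(c - 8\right) \left(p - 6\right) p\right) = -7 - \left(c - p - \left(-8 + c\right) \left(-6 + p\right) p\right) = -7 - \left(c - p - p \left(-8 + c\right) \left(-6 + p\right)\right) = -7 + \left(p - c + p \left(-8 + c\right) \left(-6 + p\right)\right) = -7 + p - c + p \left(-8 + c\right) \left(-6 + p\right)$)
$T{\left(-4,-4 \right)} \left(50 + 177\right) = \left(-7 - -4 - 8 \left(-4\right)^{2} + 49 \left(-4\right) - 4 \left(-4\right)^{2} - \left(-24\right) \left(-4\right)\right) \left(50 + 177\right) = \left(-7 + 4 - 128 - 196 - 64 - 96\right) 227 = \left(-487\right) 227 = -110549$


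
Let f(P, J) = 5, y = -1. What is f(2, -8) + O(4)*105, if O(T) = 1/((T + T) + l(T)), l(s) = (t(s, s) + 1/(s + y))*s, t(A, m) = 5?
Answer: 755/88 ≈ 8.5795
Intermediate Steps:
l(s) = s*(5 + 1/(-1 + s)) (l(s) = (5 + 1/(s - 1))*s = (5 + 1/(-1 + s))*s = s*(5 + 1/(-1 + s)))
O(T) = 1/(2*T + T*(-4 + 5*T)/(-1 + T)) (O(T) = 1/((T + T) + T*(-4 + 5*T)/(-1 + T)) = 1/(2*T + T*(-4 + 5*T)/(-1 + T)))
f(2, -8) + O(4)*105 = 5 + ((-1 + 4)/(4*(-6 + 7*4)))*105 = 5 + ((¼)*3/(-6 + 28))*105 = 5 + ((¼)*3/22)*105 = 5 + ((¼)*(1/22)*3)*105 = 5 + (3/88)*105 = 5 + 315/88 = 755/88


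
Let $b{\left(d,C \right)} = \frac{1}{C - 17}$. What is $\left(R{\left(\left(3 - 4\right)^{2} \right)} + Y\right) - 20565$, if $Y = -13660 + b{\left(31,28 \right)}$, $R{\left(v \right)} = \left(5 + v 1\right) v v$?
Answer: $- \frac{376408}{11} \approx -34219.0$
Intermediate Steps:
$b{\left(d,C \right)} = \frac{1}{-17 + C}$
$R{\left(v \right)} = v^{2} \left(5 + v\right)$ ($R{\left(v \right)} = \left(5 + v\right) v v = v \left(5 + v\right) v = v^{2} \left(5 + v\right)$)
$Y = - \frac{150259}{11}$ ($Y = -13660 + \frac{1}{-17 + 28} = -13660 + \frac{1}{11} = - \frac{150259}{11} \approx -13660.0$)
$\left(R{\left(\left(3 - 4\right)^{2} \right)} + Y\right) - 20565 = \left(\left(\left(3 - 4\right)^{2}\right)^{2} \left(5 + \left(3 - 4\right)^{2}\right) - \frac{150259}{11}\right) - 20565 = \left(\left(\left(-1\right)^{2}\right)^{2} \left(5 + \left(-1\right)^{2}\right) - \frac{150259}{11}\right) - 20565 = \left(1^{2} \left(5 + 1\right) - \frac{150259}{11}\right) - 20565 = \left(1 \cdot 6 - \frac{150259}{11}\right) - 20565 = \left(6 - \frac{150259}{11}\right) - 20565 = - \frac{150193}{11} - 20565 = - \frac{376408}{11}$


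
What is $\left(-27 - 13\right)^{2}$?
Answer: $1600$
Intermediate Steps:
$\left(-27 - 13\right)^{2} = \left(-40\right)^{2} = 1600$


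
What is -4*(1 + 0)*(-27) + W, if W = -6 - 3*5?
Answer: 87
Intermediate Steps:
W = -21 (W = -6 - 15 = -21)
-4*(1 + 0)*(-27) + W = -4*(1 + 0)*(-27) - 21 = -4*1*(-27) - 21 = -4*(-27) - 21 = 108 - 21 = 87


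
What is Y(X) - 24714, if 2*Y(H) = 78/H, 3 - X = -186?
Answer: -1556969/63 ≈ -24714.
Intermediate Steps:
X = 189 (X = 3 - 1*(-186) = 3 + 186 = 189)
Y(H) = 39/H (Y(H) = (78/H)/2 = 39/H)
Y(X) - 24714 = 39/189 - 24714 = 39*(1/189) - 24714 = 13/63 - 24714 = -1556969/63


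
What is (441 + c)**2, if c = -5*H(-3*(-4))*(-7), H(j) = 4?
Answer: 337561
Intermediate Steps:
c = 140 (c = -5*4*(-7) = -20*(-7) = 140)
(441 + c)**2 = (441 + 140)**2 = 581**2 = 337561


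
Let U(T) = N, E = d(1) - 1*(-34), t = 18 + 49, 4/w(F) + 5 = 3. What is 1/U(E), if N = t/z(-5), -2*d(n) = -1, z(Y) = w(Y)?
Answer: -2/67 ≈ -0.029851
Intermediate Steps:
w(F) = -2 (w(F) = 4/(-5 + 3) = 4/(-2) = 4*(-½) = -2)
z(Y) = -2
t = 67
d(n) = ½ (d(n) = -½*(-1) = ½)
E = 69/2 (E = ½ - 1*(-34) = ½ + 34 = 69/2 ≈ 34.500)
N = -67/2 (N = 67/(-2) = 67*(-½) = -67/2 ≈ -33.500)
U(T) = -67/2
1/U(E) = 1/(-67/2) = -2/67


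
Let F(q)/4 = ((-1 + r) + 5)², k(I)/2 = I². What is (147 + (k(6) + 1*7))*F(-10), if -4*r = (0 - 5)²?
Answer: 9153/2 ≈ 4576.5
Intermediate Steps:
k(I) = 2*I²
r = -25/4 (r = -(0 - 5)²/4 = -¼*(-5)² = -¼*25 = -25/4 ≈ -6.2500)
F(q) = 81/4 (F(q) = 4*((-1 - 25/4) + 5)² = 4*(-29/4 + 5)² = 4*(-9/4)² = 4*(81/16) = 81/4)
(147 + (k(6) + 1*7))*F(-10) = (147 + (2*6² + 1*7))*(81/4) = (147 + (2*36 + 7))*(81/4) = (147 + (72 + 7))*(81/4) = (147 + 79)*(81/4) = 226*(81/4) = 9153/2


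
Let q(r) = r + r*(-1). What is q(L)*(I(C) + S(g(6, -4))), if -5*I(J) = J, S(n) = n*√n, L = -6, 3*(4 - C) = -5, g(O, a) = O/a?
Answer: 0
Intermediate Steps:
C = 17/3 (C = 4 - ⅓*(-5) = 4 + 5/3 = 17/3 ≈ 5.6667)
S(n) = n^(3/2)
I(J) = -J/5
q(r) = 0 (q(r) = r - r = 0)
q(L)*(I(C) + S(g(6, -4))) = 0*(-⅕*17/3 + (6/(-4))^(3/2)) = 0*(-17/15 + (6*(-¼))^(3/2)) = 0*(-17/15 + (-3/2)^(3/2)) = 0*(-17/15 - 3*I*√6/4) = 0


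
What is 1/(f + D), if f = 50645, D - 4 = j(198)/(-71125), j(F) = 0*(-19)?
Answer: 1/50649 ≈ 1.9744e-5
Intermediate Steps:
j(F) = 0
D = 4 (D = 4 + 0/(-71125) = 4 + 0*(-1/71125) = 4 + 0 = 4)
1/(f + D) = 1/(50645 + 4) = 1/50649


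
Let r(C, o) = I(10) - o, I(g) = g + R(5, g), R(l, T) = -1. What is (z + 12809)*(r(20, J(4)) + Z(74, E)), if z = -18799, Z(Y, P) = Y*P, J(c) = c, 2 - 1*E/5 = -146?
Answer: -328042350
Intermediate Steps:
E = 740 (E = 10 - 5*(-146) = 10 + 730 = 740)
Z(Y, P) = P*Y
I(g) = -1 + g (I(g) = g - 1 = -1 + g)
r(C, o) = 9 - o (r(C, o) = (-1 + 10) - o = 9 - o)
(z + 12809)*(r(20, J(4)) + Z(74, E)) = (-18799 + 12809)*((9 - 1*4) + 740*74) = -5990*((9 - 4) + 54760) = -5990*(5 + 54760) = -5990*54765 = -328042350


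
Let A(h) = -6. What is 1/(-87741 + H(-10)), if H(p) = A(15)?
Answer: -1/87747 ≈ -1.1396e-5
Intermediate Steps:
H(p) = -6
1/(-87741 + H(-10)) = 1/(-87741 - 6) = 1/(-87747) = -1/87747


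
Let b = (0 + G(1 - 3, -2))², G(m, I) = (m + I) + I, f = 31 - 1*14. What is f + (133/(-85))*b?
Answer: -3343/85 ≈ -39.329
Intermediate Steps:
f = 17 (f = 31 - 14 = 17)
G(m, I) = m + 2*I (G(m, I) = (I + m) + I = m + 2*I)
b = 36 (b = (0 + ((1 - 3) + 2*(-2)))² = (0 + (-2 - 4))² = (0 - 6)² = (-6)² = 36)
f + (133/(-85))*b = 17 + (133/(-85))*36 = 17 + (133*(-1/85))*36 = 17 - 133/85*36 = 17 - 4788/85 = -3343/85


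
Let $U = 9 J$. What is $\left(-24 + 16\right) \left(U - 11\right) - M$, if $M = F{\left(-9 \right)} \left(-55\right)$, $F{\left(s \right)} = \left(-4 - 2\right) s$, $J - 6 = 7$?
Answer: $2122$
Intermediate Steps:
$J = 13$ ($J = 6 + 7 = 13$)
$F{\left(s \right)} = - 6 s$
$U = 117$ ($U = 9 \cdot 13 = 117$)
$M = -2970$ ($M = \left(-6\right) \left(-9\right) \left(-55\right) = 54 \left(-55\right) = -2970$)
$\left(-24 + 16\right) \left(U - 11\right) - M = \left(-24 + 16\right) \left(117 - 11\right) - -2970 = \left(-8\right) 106 + 2970 = -848 + 2970 = 2122$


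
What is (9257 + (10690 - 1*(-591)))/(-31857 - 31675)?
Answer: -1467/4538 ≈ -0.32327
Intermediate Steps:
(9257 + (10690 - 1*(-591)))/(-31857 - 31675) = (9257 + (10690 + 591))/(-63532) = (9257 + 11281)*(-1/63532) = 20538*(-1/63532) = -1467/4538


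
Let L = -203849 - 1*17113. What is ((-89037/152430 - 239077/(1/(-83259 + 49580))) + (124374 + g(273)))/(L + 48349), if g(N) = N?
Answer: -409122065603621/8770466530 ≈ -46648.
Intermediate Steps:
L = -220962 (L = -203849 - 17113 = -220962)
((-89037/152430 - 239077/(1/(-83259 + 49580))) + (124374 + g(273)))/(L + 48349) = ((-89037/152430 - 239077/(1/(-83259 + 49580))) + (124374 + 273))/(-220962 + 48349) = ((-89037*1/152430 - 239077/(1/(-33679))) + 124647)/(-172613) = ((-29679/50810 - 239077/(-1/33679)) + 124647)*(-1/172613) = ((-29679/50810 - 239077*(-33679)) + 124647)*(-1/172613) = ((-29679/50810 + 8051874283) + 124647)*(-1/172613) = (409115732289551/50810 + 124647)*(-1/172613) = (409122065603621/50810)*(-1/172613) = -409122065603621/8770466530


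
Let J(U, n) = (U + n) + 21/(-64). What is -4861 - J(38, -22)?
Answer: -312107/64 ≈ -4876.7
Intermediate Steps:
J(U, n) = -21/64 + U + n (J(U, n) = (U + n) + 21*(-1/64) = (U + n) - 21/64 = -21/64 + U + n)
-4861 - J(38, -22) = -4861 - (-21/64 + 38 - 22) = -4861 - 1*1003/64 = -4861 - 1003/64 = -312107/64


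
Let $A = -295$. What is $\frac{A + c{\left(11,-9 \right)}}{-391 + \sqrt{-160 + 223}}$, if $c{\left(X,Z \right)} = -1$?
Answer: $\frac{57868}{76409} + \frac{444 \sqrt{7}}{76409} \approx 0.77272$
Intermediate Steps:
$\frac{A + c{\left(11,-9 \right)}}{-391 + \sqrt{-160 + 223}} = \frac{-295 - 1}{-391 + \sqrt{-160 + 223}} = - \frac{296}{-391 + \sqrt{63}} = - \frac{296}{-391 + 3 \sqrt{7}}$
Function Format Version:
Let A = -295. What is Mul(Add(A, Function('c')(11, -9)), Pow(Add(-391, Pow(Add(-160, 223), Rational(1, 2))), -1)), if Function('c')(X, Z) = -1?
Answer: Add(Rational(57868, 76409), Mul(Rational(444, 76409), Pow(7, Rational(1, 2)))) ≈ 0.77272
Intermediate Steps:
Mul(Add(A, Function('c')(11, -9)), Pow(Add(-391, Pow(Add(-160, 223), Rational(1, 2))), -1)) = Mul(Add(-295, -1), Pow(Add(-391, Pow(Add(-160, 223), Rational(1, 2))), -1)) = Mul(-296, Pow(Add(-391, Pow(63, Rational(1, 2))), -1)) = Mul(-296, Pow(Add(-391, Mul(3, Pow(7, Rational(1, 2)))), -1))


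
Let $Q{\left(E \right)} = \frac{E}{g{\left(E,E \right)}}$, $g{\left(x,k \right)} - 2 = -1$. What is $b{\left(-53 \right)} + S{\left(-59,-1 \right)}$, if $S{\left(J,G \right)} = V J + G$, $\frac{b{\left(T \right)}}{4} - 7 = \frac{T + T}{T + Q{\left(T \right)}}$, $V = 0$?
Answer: $31$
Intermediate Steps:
$g{\left(x,k \right)} = 1$ ($g{\left(x,k \right)} = 2 - 1 = 1$)
$Q{\left(E \right)} = E$ ($Q{\left(E \right)} = \frac{E}{1} = E 1 = E$)
$b{\left(T \right)} = 32$ ($b{\left(T \right)} = 28 + 4 \frac{T + T}{T + T} = 28 + 4 \frac{2 T}{2 T} = 28 + 4 \cdot 2 T \frac{1}{2 T} = 28 + 4 \cdot 1 = 28 + 4 = 32$)
$S{\left(J,G \right)} = G$ ($S{\left(J,G \right)} = 0 J + G = 0 + G = G$)
$b{\left(-53 \right)} + S{\left(-59,-1 \right)} = 32 - 1 = 31$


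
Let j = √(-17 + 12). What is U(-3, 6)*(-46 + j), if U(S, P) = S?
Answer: 138 - 3*I*√5 ≈ 138.0 - 6.7082*I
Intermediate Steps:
j = I*√5 (j = √(-5) = I*√5 ≈ 2.2361*I)
U(-3, 6)*(-46 + j) = -3*(-46 + I*√5) = 138 - 3*I*√5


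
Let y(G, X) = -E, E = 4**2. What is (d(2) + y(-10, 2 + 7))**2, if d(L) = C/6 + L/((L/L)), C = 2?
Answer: 1681/9 ≈ 186.78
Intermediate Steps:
E = 16
y(G, X) = -16 (y(G, X) = -1*16 = -16)
d(L) = 1/3 + L (d(L) = 2/6 + L/((L/L)) = 2*(1/6) + L/1 = 1/3 + L*1 = 1/3 + L)
(d(2) + y(-10, 2 + 7))**2 = ((1/3 + 2) - 16)**2 = (7/3 - 16)**2 = (-41/3)**2 = 1681/9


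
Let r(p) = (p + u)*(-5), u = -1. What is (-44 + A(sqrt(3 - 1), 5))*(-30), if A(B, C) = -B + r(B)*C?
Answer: 570 + 780*sqrt(2) ≈ 1673.1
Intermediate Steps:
r(p) = 5 - 5*p (r(p) = (p - 1)*(-5) = (-1 + p)*(-5) = 5 - 5*p)
A(B, C) = -B + C*(5 - 5*B) (A(B, C) = -B + (5 - 5*B)*C = -B + C*(5 - 5*B))
(-44 + A(sqrt(3 - 1), 5))*(-30) = (-44 + (-sqrt(3 - 1) - 5*5*(-1 + sqrt(3 - 1))))*(-30) = (-44 + (-sqrt(2) - 5*5*(-1 + sqrt(2))))*(-30) = (-44 + (-sqrt(2) + (25 - 25*sqrt(2))))*(-30) = (-44 + (25 - 26*sqrt(2)))*(-30) = (-19 - 26*sqrt(2))*(-30) = 570 + 780*sqrt(2)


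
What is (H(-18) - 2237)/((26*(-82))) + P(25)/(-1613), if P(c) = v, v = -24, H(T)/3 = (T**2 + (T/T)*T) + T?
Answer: 2265817/3438916 ≈ 0.65888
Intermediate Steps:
H(T) = 3*T**2 + 6*T (H(T) = 3*((T**2 + (T/T)*T) + T) = 3*((T**2 + 1*T) + T) = 3*((T**2 + T) + T) = 3*((T + T**2) + T) = 3*(T**2 + 2*T) = 3*T**2 + 6*T)
P(c) = -24
(H(-18) - 2237)/((26*(-82))) + P(25)/(-1613) = (3*(-18)*(2 - 18) - 2237)/((26*(-82))) - 24/(-1613) = (3*(-18)*(-16) - 2237)/(-2132) - 24*(-1/1613) = (864 - 2237)*(-1/2132) + 24/1613 = -1373*(-1/2132) + 24/1613 = 1373/2132 + 24/1613 = 2265817/3438916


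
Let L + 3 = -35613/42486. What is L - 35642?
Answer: -504816361/14162 ≈ -35646.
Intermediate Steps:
L = -54357/14162 (L = -3 - 35613/42486 = -3 - 35613*1/42486 = -3 - 11871/14162 = -54357/14162 ≈ -3.8382)
L - 35642 = -54357/14162 - 35642 = -504816361/14162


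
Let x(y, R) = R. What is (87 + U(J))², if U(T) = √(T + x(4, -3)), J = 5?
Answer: (87 + √2)² ≈ 7817.1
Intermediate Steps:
U(T) = √(-3 + T) (U(T) = √(T - 3) = √(-3 + T))
(87 + U(J))² = (87 + √(-3 + 5))² = (87 + √2)²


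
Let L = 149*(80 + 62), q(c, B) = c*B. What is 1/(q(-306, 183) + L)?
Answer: -1/34840 ≈ -2.8703e-5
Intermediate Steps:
q(c, B) = B*c
L = 21158 (L = 149*142 = 21158)
1/(q(-306, 183) + L) = 1/(183*(-306) + 21158) = 1/(-55998 + 21158) = 1/(-34840) = -1/34840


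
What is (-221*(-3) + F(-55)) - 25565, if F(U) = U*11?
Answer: -25507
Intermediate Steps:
F(U) = 11*U
(-221*(-3) + F(-55)) - 25565 = (-221*(-3) + 11*(-55)) - 25565 = (663 - 605) - 25565 = 58 - 25565 = -25507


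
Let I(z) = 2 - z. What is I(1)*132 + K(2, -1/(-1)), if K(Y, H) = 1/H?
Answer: 133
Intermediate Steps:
I(1)*132 + K(2, -1/(-1)) = (2 - 1*1)*132 + 1/(-1/(-1)) = (2 - 1)*132 + 1/(-1*(-1)) = 1*132 + 1/1 = 132 + 1 = 133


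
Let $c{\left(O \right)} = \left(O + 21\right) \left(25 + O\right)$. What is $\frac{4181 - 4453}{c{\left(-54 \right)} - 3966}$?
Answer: $\frac{16}{177} \approx 0.090395$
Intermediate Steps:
$c{\left(O \right)} = \left(21 + O\right) \left(25 + O\right)$
$\frac{4181 - 4453}{c{\left(-54 \right)} - 3966} = \frac{4181 - 4453}{\left(525 + \left(-54\right)^{2} + 46 \left(-54\right)\right) - 3966} = - \frac{272}{\left(525 + 2916 - 2484\right) - 3966} = - \frac{272}{957 - 3966} = - \frac{272}{-3009} = \left(-272\right) \left(- \frac{1}{3009}\right) = \frac{16}{177}$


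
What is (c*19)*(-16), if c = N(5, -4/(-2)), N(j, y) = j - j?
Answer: 0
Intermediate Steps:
N(j, y) = 0
c = 0
(c*19)*(-16) = (0*19)*(-16) = 0*(-16) = 0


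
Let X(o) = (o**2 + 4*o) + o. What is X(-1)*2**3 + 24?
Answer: -8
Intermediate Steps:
X(o) = o**2 + 5*o
X(-1)*2**3 + 24 = -(5 - 1)*2**3 + 24 = -1*4*8 + 24 = -4*8 + 24 = -32 + 24 = -8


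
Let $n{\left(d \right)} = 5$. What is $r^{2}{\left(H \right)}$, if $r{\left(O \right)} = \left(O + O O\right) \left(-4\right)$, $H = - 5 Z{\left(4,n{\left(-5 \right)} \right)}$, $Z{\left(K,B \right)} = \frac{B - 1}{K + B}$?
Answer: $\frac{774400}{6561} \approx 118.03$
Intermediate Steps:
$Z{\left(K,B \right)} = \frac{-1 + B}{B + K}$
$H = - \frac{20}{9}$ ($H = - 5 \frac{-1 + 5}{5 + 4} = - 5 \cdot \frac{1}{9} \cdot 4 = \left(-5\right) \frac{4}{9} = - \frac{20}{9} \approx -2.2222$)
$r{\left(O \right)} = - 4 O - 4 O^{2}$ ($r{\left(O \right)} = \left(O + O^{2}\right) \left(-4\right) = - 4 O - 4 O^{2}$)
$r^{2}{\left(H \right)} = \left(\left(-4\right) \left(- \frac{20}{9}\right) \left(1 - \frac{20}{9}\right)\right)^{2} = \left(\left(-4\right) \left(- \frac{20}{9}\right) \left(- \frac{11}{9}\right)\right)^{2} = \left(- \frac{880}{81}\right)^{2} = \frac{774400}{6561}$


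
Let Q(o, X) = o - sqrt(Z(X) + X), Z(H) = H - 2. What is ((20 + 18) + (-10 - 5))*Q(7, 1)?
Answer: 161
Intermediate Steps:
Z(H) = -2 + H
Q(o, X) = o - sqrt(-2 + 2*X) (Q(o, X) = o - sqrt((-2 + X) + X) = o - sqrt(-2 + 2*X))
((20 + 18) + (-10 - 5))*Q(7, 1) = ((20 + 18) + (-10 - 5))*(7 - sqrt(-2 + 2*1)) = (38 - 15)*(7 - sqrt(-2 + 2)) = 23*(7 - sqrt(0)) = 23*(7 - 1*0) = 23*(7 + 0) = 23*7 = 161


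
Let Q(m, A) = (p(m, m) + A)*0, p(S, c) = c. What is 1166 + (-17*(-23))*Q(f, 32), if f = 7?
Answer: 1166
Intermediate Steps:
Q(m, A) = 0 (Q(m, A) = (m + A)*0 = (A + m)*0 = 0)
1166 + (-17*(-23))*Q(f, 32) = 1166 - 17*(-23)*0 = 1166 + 391*0 = 1166 + 0 = 1166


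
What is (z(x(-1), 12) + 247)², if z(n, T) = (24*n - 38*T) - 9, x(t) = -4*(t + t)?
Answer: 676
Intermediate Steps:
x(t) = -8*t
z(n, T) = -9 - 38*T + 24*n (z(n, T) = (-38*T + 24*n) - 9 = -9 - 38*T + 24*n)
(z(x(-1), 12) + 247)² = ((-9 - 38*12 + 24*(-8*(-1))) + 247)² = ((-9 - 456 + 24*8) + 247)² = ((-9 - 456 + 192) + 247)² = (-273 + 247)² = (-26)² = 676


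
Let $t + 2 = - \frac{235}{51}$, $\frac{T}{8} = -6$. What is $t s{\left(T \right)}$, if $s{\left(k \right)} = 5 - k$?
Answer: $- \frac{17861}{51} \approx -350.22$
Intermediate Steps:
$T = -48$ ($T = 8 \left(-6\right) = -48$)
$t = - \frac{337}{51}$ ($t = -2 - \frac{235}{51} = - \frac{337}{51} \approx -6.6078$)
$t s{\left(T \right)} = - \frac{337 \left(5 - -48\right)}{51} = - \frac{337 \left(5 + 48\right)}{51} = \left(- \frac{337}{51}\right) 53 = - \frac{17861}{51}$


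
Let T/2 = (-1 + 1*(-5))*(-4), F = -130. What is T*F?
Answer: -6240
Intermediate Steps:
T = 48 (T = 2*((-1 + 1*(-5))*(-4)) = 2*((-1 - 5)*(-4)) = 2*(-6*(-4)) = 2*24 = 48)
T*F = 48*(-130) = -6240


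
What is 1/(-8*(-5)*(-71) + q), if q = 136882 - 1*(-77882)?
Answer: 1/211924 ≈ 4.7187e-6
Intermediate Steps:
q = 214764 (q = 136882 + 77882 = 214764)
1/(-8*(-5)*(-71) + q) = 1/(-8*(-5)*(-71) + 214764) = 1/(40*(-71) + 214764) = 1/(-2840 + 214764) = 1/211924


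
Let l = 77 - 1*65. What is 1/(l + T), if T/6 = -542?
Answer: -1/3240 ≈ -0.00030864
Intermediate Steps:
l = 12 (l = 77 - 65 = 12)
T = -3252 (T = 6*(-542) = -3252)
1/(l + T) = 1/(12 - 3252) = 1/(-3240) = -1/3240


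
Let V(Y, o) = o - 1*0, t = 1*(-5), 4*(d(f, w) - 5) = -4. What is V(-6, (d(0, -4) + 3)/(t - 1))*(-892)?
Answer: 3122/3 ≈ 1040.7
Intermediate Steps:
d(f, w) = 4 (d(f, w) = 5 + (1/4)*(-4) = 5 - 1 = 4)
t = -5
V(Y, o) = o (V(Y, o) = o + 0 = o)
V(-6, (d(0, -4) + 3)/(t - 1))*(-892) = ((4 + 3)/(-5 - 1))*(-892) = (7/(-6))*(-892) = (7*(-1/6))*(-892) = -7/6*(-892) = 3122/3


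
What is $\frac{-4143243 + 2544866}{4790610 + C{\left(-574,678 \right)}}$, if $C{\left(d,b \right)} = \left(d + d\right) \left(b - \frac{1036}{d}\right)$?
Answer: $- \frac{1598377}{4010194} \approx -0.39858$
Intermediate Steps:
$C{\left(d,b \right)} = 2 d \left(b - \frac{1036}{d}\right)$
$\frac{-4143243 + 2544866}{4790610 + C{\left(-574,678 \right)}} = \frac{-4143243 + 2544866}{4790610 + \left(-2072 + 2 \cdot 678 \left(-574\right)\right)} = - \frac{1598377}{4790610 - 780416} = - \frac{1598377}{4010194}$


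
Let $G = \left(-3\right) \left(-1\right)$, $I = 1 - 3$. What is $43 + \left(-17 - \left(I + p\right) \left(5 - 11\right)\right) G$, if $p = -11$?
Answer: $-242$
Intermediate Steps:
$I = -2$ ($I = 1 - 3 = -2$)
$G = 3$
$43 + \left(-17 - \left(I + p\right) \left(5 - 11\right)\right) G = 43 + \left(-17 - \left(-2 - 11\right) \left(5 - 11\right)\right) 3 = 43 + \left(-17 - \left(-13\right) \left(-6\right)\right) 3 = 43 + \left(-17 - 78\right) 3 = 43 - 285 = -242$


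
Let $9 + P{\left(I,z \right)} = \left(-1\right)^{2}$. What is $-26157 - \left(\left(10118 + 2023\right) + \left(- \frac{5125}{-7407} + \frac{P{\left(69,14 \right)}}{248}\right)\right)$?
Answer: $- \frac{8794023334}{229617} \approx -38299.0$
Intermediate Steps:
$P{\left(I,z \right)} = -8$ ($P{\left(I,z \right)} = -9 + \left(-1\right)^{2} = -9 + 1 = -8$)
$-26157 - \left(\left(10118 + 2023\right) + \left(- \frac{5125}{-7407} + \frac{P{\left(69,14 \right)}}{248}\right)\right) = -26157 - \left(\left(10118 + 2023\right) - \left(- \frac{5125}{7407} + \frac{1}{31}\right)\right) = -26157 - \left(12141 - - \frac{151468}{229617}\right) = -26157 - \left(12141 + \left(\frac{5125}{7407} - \frac{1}{31}\right)\right) = -26157 - \left(12141 + \frac{151468}{229617}\right) = -26157 - \frac{2787931465}{229617} = - \frac{8794023334}{229617}$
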